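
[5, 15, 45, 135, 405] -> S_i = 5*3^i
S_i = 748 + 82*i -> [748, 830, 912, 994, 1076]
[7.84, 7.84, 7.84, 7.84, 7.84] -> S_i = 7.84*1.00^i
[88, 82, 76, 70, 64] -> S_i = 88 + -6*i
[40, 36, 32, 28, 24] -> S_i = 40 + -4*i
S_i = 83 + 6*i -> [83, 89, 95, 101, 107]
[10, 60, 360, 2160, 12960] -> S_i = 10*6^i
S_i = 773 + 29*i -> [773, 802, 831, 860, 889]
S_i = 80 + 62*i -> [80, 142, 204, 266, 328]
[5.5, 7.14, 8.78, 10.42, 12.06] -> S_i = 5.50 + 1.64*i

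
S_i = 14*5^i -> [14, 70, 350, 1750, 8750]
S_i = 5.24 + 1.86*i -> [5.24, 7.1, 8.96, 10.82, 12.68]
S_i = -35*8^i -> [-35, -280, -2240, -17920, -143360]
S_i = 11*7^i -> [11, 77, 539, 3773, 26411]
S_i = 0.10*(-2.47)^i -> [0.1, -0.25, 0.61, -1.51, 3.72]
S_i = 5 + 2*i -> [5, 7, 9, 11, 13]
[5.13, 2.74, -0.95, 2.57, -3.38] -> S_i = Random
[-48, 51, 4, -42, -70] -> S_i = Random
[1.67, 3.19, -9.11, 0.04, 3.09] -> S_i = Random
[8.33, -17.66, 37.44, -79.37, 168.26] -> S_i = 8.33*(-2.12)^i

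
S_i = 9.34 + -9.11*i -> [9.34, 0.23, -8.88, -17.99, -27.1]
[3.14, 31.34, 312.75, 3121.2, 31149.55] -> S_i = 3.14*9.98^i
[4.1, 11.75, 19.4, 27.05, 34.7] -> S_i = 4.10 + 7.65*i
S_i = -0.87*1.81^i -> [-0.87, -1.57, -2.85, -5.16, -9.34]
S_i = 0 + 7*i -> [0, 7, 14, 21, 28]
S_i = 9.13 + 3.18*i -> [9.13, 12.31, 15.49, 18.67, 21.85]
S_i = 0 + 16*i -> [0, 16, 32, 48, 64]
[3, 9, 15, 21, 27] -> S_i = 3 + 6*i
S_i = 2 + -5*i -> [2, -3, -8, -13, -18]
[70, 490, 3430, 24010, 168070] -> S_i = 70*7^i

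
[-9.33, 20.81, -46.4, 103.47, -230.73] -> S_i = -9.33*(-2.23)^i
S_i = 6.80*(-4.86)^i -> [6.8, -33.05, 160.61, -780.58, 3793.62]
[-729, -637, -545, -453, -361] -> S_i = -729 + 92*i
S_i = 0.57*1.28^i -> [0.57, 0.73, 0.93, 1.2, 1.53]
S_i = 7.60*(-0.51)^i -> [7.6, -3.88, 1.98, -1.01, 0.51]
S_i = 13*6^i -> [13, 78, 468, 2808, 16848]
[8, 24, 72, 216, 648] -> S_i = 8*3^i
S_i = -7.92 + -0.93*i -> [-7.92, -8.85, -9.78, -10.71, -11.64]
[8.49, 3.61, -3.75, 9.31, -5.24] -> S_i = Random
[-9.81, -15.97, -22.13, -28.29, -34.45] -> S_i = -9.81 + -6.16*i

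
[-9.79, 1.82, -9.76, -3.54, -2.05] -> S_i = Random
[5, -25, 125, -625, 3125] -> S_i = 5*-5^i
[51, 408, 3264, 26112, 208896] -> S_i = 51*8^i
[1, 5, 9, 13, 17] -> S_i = 1 + 4*i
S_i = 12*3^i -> [12, 36, 108, 324, 972]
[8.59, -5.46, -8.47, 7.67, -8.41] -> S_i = Random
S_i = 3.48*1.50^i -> [3.48, 5.22, 7.83, 11.74, 17.62]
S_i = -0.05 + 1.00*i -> [-0.05, 0.95, 1.95, 2.95, 3.95]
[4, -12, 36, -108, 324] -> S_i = 4*-3^i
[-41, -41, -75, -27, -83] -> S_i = Random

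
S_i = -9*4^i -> [-9, -36, -144, -576, -2304]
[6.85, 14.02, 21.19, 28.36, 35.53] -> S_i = 6.85 + 7.17*i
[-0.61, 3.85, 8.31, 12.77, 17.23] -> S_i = -0.61 + 4.46*i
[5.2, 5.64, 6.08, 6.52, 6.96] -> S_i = 5.20 + 0.44*i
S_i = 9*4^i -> [9, 36, 144, 576, 2304]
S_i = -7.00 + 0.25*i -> [-7.0, -6.75, -6.5, -6.25, -6.0]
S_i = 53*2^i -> [53, 106, 212, 424, 848]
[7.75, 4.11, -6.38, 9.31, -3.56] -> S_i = Random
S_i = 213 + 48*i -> [213, 261, 309, 357, 405]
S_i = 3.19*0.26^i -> [3.19, 0.83, 0.22, 0.06, 0.01]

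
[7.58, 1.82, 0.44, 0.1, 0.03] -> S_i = 7.58*0.24^i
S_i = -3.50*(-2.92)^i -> [-3.5, 10.22, -29.84, 87.14, -254.45]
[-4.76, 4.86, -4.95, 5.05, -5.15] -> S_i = -4.76*(-1.02)^i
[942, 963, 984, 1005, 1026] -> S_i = 942 + 21*i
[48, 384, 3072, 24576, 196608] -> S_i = 48*8^i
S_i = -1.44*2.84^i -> [-1.44, -4.09, -11.61, -32.99, -93.68]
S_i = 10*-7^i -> [10, -70, 490, -3430, 24010]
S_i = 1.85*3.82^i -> [1.85, 7.07, 27.0, 103.12, 393.94]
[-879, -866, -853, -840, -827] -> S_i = -879 + 13*i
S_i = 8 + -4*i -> [8, 4, 0, -4, -8]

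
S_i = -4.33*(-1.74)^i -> [-4.33, 7.53, -13.11, 22.81, -39.69]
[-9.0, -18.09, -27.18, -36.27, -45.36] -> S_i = -9.00 + -9.09*i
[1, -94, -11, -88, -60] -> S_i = Random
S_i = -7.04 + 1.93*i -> [-7.04, -5.11, -3.18, -1.25, 0.68]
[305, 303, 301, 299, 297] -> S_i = 305 + -2*i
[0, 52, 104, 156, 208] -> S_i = 0 + 52*i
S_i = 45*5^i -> [45, 225, 1125, 5625, 28125]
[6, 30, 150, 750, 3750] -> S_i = 6*5^i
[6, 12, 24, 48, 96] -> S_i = 6*2^i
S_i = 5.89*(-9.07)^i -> [5.89, -53.42, 484.54, -4394.78, 39860.66]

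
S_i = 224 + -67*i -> [224, 157, 90, 23, -44]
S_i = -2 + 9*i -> [-2, 7, 16, 25, 34]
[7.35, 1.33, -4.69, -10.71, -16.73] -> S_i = 7.35 + -6.02*i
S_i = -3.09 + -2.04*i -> [-3.09, -5.13, -7.17, -9.21, -11.25]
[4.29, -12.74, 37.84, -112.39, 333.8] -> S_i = 4.29*(-2.97)^i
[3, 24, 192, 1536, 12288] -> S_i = 3*8^i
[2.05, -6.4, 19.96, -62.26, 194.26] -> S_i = 2.05*(-3.12)^i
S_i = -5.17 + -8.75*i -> [-5.17, -13.92, -22.67, -31.42, -40.17]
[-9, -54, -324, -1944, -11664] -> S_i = -9*6^i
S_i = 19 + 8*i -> [19, 27, 35, 43, 51]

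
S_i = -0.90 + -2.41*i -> [-0.9, -3.31, -5.72, -8.13, -10.54]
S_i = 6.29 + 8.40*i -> [6.29, 14.69, 23.09, 31.49, 39.89]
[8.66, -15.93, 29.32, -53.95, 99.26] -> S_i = 8.66*(-1.84)^i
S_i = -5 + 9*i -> [-5, 4, 13, 22, 31]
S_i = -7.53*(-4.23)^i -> [-7.53, 31.85, -134.73, 569.92, -2410.77]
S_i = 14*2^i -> [14, 28, 56, 112, 224]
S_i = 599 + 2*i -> [599, 601, 603, 605, 607]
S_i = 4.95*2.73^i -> [4.95, 13.51, 36.89, 100.71, 274.95]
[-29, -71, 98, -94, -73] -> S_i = Random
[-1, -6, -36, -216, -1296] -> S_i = -1*6^i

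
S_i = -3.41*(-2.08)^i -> [-3.41, 7.09, -14.75, 30.69, -63.83]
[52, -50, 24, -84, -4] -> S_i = Random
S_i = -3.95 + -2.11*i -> [-3.95, -6.06, -8.17, -10.28, -12.39]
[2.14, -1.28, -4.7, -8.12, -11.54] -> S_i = 2.14 + -3.42*i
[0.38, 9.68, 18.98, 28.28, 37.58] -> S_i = 0.38 + 9.30*i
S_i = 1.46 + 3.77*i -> [1.46, 5.23, 9.0, 12.77, 16.54]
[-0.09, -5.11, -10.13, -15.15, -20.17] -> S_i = -0.09 + -5.02*i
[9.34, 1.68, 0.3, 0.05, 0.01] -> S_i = 9.34*0.18^i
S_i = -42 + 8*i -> [-42, -34, -26, -18, -10]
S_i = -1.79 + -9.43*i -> [-1.79, -11.22, -20.65, -30.08, -39.51]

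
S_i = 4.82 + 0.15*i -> [4.82, 4.97, 5.12, 5.27, 5.42]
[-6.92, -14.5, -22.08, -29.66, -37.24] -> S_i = -6.92 + -7.58*i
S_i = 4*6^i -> [4, 24, 144, 864, 5184]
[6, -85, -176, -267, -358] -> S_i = 6 + -91*i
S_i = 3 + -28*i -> [3, -25, -53, -81, -109]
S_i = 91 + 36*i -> [91, 127, 163, 199, 235]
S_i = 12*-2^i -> [12, -24, 48, -96, 192]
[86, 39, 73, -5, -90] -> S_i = Random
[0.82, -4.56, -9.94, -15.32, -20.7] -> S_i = 0.82 + -5.38*i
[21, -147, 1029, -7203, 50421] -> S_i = 21*-7^i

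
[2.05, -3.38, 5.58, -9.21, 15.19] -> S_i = 2.05*(-1.65)^i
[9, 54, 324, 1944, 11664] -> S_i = 9*6^i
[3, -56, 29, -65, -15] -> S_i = Random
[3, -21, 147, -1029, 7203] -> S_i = 3*-7^i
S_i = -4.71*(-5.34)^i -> [-4.71, 25.15, -134.31, 717.21, -3829.89]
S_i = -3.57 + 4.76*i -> [-3.57, 1.19, 5.95, 10.71, 15.47]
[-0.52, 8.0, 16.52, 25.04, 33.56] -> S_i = -0.52 + 8.52*i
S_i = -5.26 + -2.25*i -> [-5.26, -7.51, -9.76, -12.01, -14.26]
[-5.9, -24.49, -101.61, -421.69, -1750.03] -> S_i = -5.90*4.15^i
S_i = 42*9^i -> [42, 378, 3402, 30618, 275562]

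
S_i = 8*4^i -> [8, 32, 128, 512, 2048]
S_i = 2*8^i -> [2, 16, 128, 1024, 8192]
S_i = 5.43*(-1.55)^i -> [5.43, -8.42, 13.05, -20.22, 31.34]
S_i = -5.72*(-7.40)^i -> [-5.72, 42.33, -313.23, 2317.88, -17152.32]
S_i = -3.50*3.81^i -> [-3.5, -13.34, -50.81, -193.57, -737.51]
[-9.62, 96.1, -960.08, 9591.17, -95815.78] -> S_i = -9.62*(-9.99)^i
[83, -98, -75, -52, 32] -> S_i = Random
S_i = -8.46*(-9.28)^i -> [-8.46, 78.51, -728.56, 6761.05, -62742.56]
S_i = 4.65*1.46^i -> [4.65, 6.79, 9.91, 14.47, 21.13]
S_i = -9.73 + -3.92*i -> [-9.73, -13.65, -17.57, -21.49, -25.41]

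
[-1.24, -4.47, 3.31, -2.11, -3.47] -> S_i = Random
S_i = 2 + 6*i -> [2, 8, 14, 20, 26]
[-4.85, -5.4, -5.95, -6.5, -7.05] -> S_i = -4.85 + -0.55*i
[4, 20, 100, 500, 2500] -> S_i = 4*5^i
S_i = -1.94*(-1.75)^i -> [-1.94, 3.4, -5.94, 10.4, -18.2]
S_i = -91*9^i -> [-91, -819, -7371, -66339, -597051]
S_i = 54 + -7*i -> [54, 47, 40, 33, 26]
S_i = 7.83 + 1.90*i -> [7.83, 9.73, 11.63, 13.53, 15.43]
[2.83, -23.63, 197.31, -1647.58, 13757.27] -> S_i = 2.83*(-8.35)^i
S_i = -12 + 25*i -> [-12, 13, 38, 63, 88]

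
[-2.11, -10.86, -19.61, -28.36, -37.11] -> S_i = -2.11 + -8.75*i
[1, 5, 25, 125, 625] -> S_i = 1*5^i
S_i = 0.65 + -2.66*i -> [0.65, -2.01, -4.67, -7.33, -9.99]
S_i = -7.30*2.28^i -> [-7.3, -16.64, -37.95, -86.52, -197.27]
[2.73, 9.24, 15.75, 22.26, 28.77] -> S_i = 2.73 + 6.51*i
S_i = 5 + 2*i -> [5, 7, 9, 11, 13]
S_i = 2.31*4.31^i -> [2.31, 9.96, 42.91, 184.95, 797.12]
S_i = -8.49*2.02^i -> [-8.49, -17.15, -34.64, -69.98, -141.36]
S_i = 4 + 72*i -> [4, 76, 148, 220, 292]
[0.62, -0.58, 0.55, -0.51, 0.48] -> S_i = 0.62*(-0.94)^i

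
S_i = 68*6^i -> [68, 408, 2448, 14688, 88128]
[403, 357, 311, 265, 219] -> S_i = 403 + -46*i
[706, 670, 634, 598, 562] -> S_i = 706 + -36*i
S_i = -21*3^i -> [-21, -63, -189, -567, -1701]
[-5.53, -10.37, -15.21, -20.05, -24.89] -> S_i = -5.53 + -4.84*i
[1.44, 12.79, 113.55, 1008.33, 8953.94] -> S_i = 1.44*8.88^i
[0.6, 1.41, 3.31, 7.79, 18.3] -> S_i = 0.60*2.35^i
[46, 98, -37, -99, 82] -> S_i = Random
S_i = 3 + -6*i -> [3, -3, -9, -15, -21]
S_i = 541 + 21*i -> [541, 562, 583, 604, 625]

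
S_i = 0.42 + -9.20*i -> [0.42, -8.78, -17.98, -27.18, -36.38]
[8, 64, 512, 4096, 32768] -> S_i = 8*8^i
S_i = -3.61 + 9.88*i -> [-3.61, 6.27, 16.15, 26.03, 35.91]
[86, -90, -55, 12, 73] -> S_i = Random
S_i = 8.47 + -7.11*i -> [8.47, 1.36, -5.75, -12.86, -19.97]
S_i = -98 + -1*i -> [-98, -99, -100, -101, -102]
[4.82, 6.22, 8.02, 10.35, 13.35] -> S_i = 4.82*1.29^i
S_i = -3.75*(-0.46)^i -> [-3.75, 1.72, -0.79, 0.37, -0.17]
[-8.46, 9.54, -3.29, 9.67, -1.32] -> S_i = Random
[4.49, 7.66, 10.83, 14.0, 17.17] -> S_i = 4.49 + 3.17*i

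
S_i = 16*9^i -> [16, 144, 1296, 11664, 104976]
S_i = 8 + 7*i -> [8, 15, 22, 29, 36]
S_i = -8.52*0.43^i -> [-8.52, -3.66, -1.58, -0.68, -0.29]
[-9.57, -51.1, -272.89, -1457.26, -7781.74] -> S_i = -9.57*5.34^i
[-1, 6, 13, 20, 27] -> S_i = -1 + 7*i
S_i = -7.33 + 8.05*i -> [-7.33, 0.72, 8.77, 16.82, 24.87]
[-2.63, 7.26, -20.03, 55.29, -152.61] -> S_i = -2.63*(-2.76)^i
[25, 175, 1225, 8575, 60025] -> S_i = 25*7^i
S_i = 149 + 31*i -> [149, 180, 211, 242, 273]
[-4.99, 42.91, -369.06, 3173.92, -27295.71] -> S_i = -4.99*(-8.60)^i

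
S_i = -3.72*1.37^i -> [-3.72, -5.1, -6.98, -9.57, -13.1]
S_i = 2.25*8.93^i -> [2.25, 20.09, 179.43, 1602.27, 14308.31]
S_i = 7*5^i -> [7, 35, 175, 875, 4375]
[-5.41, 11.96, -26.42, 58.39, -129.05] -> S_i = -5.41*(-2.21)^i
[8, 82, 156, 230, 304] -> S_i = 8 + 74*i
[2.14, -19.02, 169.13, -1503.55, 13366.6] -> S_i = 2.14*(-8.89)^i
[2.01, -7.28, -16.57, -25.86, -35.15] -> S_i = 2.01 + -9.29*i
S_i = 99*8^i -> [99, 792, 6336, 50688, 405504]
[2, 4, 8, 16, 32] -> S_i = 2*2^i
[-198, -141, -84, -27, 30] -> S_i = -198 + 57*i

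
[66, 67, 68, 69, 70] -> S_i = 66 + 1*i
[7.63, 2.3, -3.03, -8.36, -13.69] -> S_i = 7.63 + -5.33*i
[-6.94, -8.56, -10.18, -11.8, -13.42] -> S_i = -6.94 + -1.62*i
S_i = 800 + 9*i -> [800, 809, 818, 827, 836]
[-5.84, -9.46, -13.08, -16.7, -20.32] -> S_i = -5.84 + -3.62*i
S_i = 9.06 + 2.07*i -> [9.06, 11.13, 13.2, 15.27, 17.34]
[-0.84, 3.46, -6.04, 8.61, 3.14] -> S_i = Random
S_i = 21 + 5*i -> [21, 26, 31, 36, 41]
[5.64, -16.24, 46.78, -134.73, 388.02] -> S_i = 5.64*(-2.88)^i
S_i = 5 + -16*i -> [5, -11, -27, -43, -59]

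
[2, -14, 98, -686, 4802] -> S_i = 2*-7^i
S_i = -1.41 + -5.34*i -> [-1.41, -6.75, -12.09, -17.43, -22.77]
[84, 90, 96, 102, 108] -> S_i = 84 + 6*i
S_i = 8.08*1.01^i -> [8.08, 8.16, 8.24, 8.32, 8.41]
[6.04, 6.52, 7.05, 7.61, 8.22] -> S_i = 6.04*1.08^i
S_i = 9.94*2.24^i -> [9.94, 22.27, 49.87, 111.72, 250.25]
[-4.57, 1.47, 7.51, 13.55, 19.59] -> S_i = -4.57 + 6.04*i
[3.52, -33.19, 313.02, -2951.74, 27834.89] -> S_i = 3.52*(-9.43)^i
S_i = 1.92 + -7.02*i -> [1.92, -5.1, -12.12, -19.14, -26.16]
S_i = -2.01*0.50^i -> [-2.01, -1.0, -0.5, -0.25, -0.13]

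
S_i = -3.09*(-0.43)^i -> [-3.09, 1.33, -0.57, 0.25, -0.11]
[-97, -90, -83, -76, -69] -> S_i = -97 + 7*i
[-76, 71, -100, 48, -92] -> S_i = Random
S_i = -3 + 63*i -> [-3, 60, 123, 186, 249]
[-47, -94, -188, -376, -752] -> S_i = -47*2^i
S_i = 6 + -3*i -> [6, 3, 0, -3, -6]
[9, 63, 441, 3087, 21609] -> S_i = 9*7^i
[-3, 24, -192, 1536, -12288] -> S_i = -3*-8^i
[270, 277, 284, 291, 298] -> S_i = 270 + 7*i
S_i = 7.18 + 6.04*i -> [7.18, 13.22, 19.26, 25.3, 31.34]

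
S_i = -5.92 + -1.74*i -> [-5.92, -7.66, -9.4, -11.14, -12.88]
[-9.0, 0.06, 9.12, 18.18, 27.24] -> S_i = -9.00 + 9.06*i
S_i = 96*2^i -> [96, 192, 384, 768, 1536]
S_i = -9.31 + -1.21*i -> [-9.31, -10.52, -11.73, -12.94, -14.15]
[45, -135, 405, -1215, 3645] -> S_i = 45*-3^i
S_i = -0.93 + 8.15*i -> [-0.93, 7.22, 15.37, 23.52, 31.67]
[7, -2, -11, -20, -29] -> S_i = 7 + -9*i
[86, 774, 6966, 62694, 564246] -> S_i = 86*9^i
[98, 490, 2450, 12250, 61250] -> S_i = 98*5^i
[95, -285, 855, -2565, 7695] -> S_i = 95*-3^i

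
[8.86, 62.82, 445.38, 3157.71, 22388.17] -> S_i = 8.86*7.09^i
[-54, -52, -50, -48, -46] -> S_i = -54 + 2*i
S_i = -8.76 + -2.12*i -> [-8.76, -10.88, -13.0, -15.12, -17.24]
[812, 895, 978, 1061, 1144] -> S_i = 812 + 83*i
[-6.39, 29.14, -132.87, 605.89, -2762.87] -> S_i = -6.39*(-4.56)^i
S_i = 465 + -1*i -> [465, 464, 463, 462, 461]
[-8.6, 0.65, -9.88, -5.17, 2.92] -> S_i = Random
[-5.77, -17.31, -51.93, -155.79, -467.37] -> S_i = -5.77*3.00^i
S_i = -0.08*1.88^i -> [-0.08, -0.15, -0.28, -0.53, -1.0]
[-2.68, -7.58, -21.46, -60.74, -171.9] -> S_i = -2.68*2.83^i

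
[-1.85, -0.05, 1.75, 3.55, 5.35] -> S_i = -1.85 + 1.80*i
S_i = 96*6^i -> [96, 576, 3456, 20736, 124416]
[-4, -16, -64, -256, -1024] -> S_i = -4*4^i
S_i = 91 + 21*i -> [91, 112, 133, 154, 175]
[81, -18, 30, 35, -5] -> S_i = Random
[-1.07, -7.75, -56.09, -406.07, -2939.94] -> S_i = -1.07*7.24^i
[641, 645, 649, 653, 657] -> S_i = 641 + 4*i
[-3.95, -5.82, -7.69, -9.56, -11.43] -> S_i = -3.95 + -1.87*i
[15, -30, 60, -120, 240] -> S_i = 15*-2^i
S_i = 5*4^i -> [5, 20, 80, 320, 1280]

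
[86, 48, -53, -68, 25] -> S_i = Random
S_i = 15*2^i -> [15, 30, 60, 120, 240]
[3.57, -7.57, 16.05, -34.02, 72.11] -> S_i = 3.57*(-2.12)^i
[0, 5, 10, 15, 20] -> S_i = 0 + 5*i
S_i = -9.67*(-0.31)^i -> [-9.67, 3.0, -0.93, 0.29, -0.09]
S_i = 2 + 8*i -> [2, 10, 18, 26, 34]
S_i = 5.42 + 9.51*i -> [5.42, 14.93, 24.44, 33.95, 43.46]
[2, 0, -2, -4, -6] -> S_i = 2 + -2*i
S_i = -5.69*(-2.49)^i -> [-5.69, 14.17, -35.28, 87.84, -218.73]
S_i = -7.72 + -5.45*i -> [-7.72, -13.17, -18.62, -24.07, -29.52]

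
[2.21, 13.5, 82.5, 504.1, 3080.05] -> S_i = 2.21*6.11^i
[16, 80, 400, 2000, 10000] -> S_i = 16*5^i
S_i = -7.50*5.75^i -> [-7.5, -43.12, -247.97, -1425.82, -8198.47]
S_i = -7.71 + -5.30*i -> [-7.71, -13.01, -18.31, -23.61, -28.91]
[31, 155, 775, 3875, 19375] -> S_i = 31*5^i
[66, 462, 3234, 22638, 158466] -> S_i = 66*7^i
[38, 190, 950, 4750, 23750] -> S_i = 38*5^i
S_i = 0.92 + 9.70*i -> [0.92, 10.62, 20.32, 30.02, 39.72]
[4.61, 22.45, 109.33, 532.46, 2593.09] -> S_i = 4.61*4.87^i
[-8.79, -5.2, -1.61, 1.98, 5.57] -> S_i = -8.79 + 3.59*i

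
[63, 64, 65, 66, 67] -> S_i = 63 + 1*i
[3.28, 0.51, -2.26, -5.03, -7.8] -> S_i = 3.28 + -2.77*i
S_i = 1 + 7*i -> [1, 8, 15, 22, 29]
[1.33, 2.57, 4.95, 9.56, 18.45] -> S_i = 1.33*1.93^i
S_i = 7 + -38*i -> [7, -31, -69, -107, -145]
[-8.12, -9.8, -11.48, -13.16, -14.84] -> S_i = -8.12 + -1.68*i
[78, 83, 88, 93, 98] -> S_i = 78 + 5*i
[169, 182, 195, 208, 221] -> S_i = 169 + 13*i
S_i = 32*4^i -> [32, 128, 512, 2048, 8192]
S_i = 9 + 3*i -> [9, 12, 15, 18, 21]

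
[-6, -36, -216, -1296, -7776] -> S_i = -6*6^i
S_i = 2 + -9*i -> [2, -7, -16, -25, -34]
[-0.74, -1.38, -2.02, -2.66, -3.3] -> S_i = -0.74 + -0.64*i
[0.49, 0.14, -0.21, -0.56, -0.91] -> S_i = 0.49 + -0.35*i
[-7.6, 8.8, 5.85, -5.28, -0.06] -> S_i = Random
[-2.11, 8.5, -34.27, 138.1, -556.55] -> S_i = -2.11*(-4.03)^i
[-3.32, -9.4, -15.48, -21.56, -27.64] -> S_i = -3.32 + -6.08*i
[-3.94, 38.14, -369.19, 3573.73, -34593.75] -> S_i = -3.94*(-9.68)^i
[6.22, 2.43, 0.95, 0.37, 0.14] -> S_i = 6.22*0.39^i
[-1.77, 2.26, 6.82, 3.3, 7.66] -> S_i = Random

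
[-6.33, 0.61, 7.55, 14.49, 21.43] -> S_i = -6.33 + 6.94*i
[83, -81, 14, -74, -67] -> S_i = Random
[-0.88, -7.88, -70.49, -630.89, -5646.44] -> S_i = -0.88*8.95^i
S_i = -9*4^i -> [-9, -36, -144, -576, -2304]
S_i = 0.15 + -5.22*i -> [0.15, -5.07, -10.29, -15.51, -20.73]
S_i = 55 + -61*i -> [55, -6, -67, -128, -189]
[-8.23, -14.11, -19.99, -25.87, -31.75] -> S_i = -8.23 + -5.88*i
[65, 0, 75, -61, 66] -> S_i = Random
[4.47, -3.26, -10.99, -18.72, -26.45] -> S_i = 4.47 + -7.73*i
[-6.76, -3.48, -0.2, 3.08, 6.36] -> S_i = -6.76 + 3.28*i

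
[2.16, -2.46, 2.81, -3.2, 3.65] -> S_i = 2.16*(-1.14)^i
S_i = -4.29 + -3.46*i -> [-4.29, -7.75, -11.21, -14.67, -18.13]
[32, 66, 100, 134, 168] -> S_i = 32 + 34*i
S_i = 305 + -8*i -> [305, 297, 289, 281, 273]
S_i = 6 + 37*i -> [6, 43, 80, 117, 154]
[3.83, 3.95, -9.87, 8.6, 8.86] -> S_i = Random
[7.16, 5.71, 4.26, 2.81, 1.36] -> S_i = 7.16 + -1.45*i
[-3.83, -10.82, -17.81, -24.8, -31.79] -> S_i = -3.83 + -6.99*i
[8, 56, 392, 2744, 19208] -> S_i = 8*7^i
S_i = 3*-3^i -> [3, -9, 27, -81, 243]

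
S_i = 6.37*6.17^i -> [6.37, 39.3, 242.5, 1496.22, 9231.67]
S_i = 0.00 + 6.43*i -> [0.0, 6.43, 12.86, 19.29, 25.72]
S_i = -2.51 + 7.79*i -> [-2.51, 5.28, 13.07, 20.86, 28.65]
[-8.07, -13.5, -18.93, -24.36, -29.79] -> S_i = -8.07 + -5.43*i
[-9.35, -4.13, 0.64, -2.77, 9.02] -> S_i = Random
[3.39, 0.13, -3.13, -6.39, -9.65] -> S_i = 3.39 + -3.26*i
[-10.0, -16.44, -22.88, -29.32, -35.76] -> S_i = -10.00 + -6.44*i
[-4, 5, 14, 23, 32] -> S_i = -4 + 9*i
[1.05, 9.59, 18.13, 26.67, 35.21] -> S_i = 1.05 + 8.54*i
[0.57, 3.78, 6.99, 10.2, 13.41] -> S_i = 0.57 + 3.21*i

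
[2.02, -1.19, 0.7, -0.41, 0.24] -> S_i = 2.02*(-0.59)^i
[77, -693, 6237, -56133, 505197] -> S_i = 77*-9^i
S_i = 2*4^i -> [2, 8, 32, 128, 512]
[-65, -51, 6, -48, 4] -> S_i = Random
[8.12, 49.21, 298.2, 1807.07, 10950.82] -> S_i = 8.12*6.06^i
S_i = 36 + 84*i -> [36, 120, 204, 288, 372]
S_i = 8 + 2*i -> [8, 10, 12, 14, 16]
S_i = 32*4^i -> [32, 128, 512, 2048, 8192]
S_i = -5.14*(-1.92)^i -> [-5.14, 9.87, -18.95, 36.38, -69.85]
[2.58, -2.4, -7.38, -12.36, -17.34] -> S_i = 2.58 + -4.98*i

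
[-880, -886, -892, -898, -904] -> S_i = -880 + -6*i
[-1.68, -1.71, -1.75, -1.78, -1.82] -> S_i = -1.68*1.02^i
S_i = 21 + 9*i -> [21, 30, 39, 48, 57]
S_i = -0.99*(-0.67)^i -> [-0.99, 0.66, -0.44, 0.3, -0.2]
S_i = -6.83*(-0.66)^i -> [-6.83, 4.51, -2.98, 1.96, -1.3]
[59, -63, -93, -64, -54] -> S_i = Random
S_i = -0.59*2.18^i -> [-0.59, -1.29, -2.8, -6.11, -13.33]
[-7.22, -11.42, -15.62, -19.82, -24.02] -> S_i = -7.22 + -4.20*i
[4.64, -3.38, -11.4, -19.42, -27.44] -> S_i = 4.64 + -8.02*i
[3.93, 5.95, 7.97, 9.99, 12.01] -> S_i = 3.93 + 2.02*i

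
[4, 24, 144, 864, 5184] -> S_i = 4*6^i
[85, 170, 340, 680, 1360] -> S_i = 85*2^i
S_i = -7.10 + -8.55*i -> [-7.1, -15.65, -24.2, -32.75, -41.3]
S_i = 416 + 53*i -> [416, 469, 522, 575, 628]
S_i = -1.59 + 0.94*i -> [-1.59, -0.65, 0.29, 1.23, 2.17]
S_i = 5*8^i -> [5, 40, 320, 2560, 20480]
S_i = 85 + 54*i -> [85, 139, 193, 247, 301]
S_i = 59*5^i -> [59, 295, 1475, 7375, 36875]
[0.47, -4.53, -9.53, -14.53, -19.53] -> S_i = 0.47 + -5.00*i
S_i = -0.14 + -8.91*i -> [-0.14, -9.05, -17.96, -26.87, -35.78]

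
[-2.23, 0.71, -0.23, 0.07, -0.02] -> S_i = -2.23*(-0.32)^i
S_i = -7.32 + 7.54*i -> [-7.32, 0.22, 7.76, 15.3, 22.84]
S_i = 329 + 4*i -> [329, 333, 337, 341, 345]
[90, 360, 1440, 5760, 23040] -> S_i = 90*4^i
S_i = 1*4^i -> [1, 4, 16, 64, 256]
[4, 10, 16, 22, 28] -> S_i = 4 + 6*i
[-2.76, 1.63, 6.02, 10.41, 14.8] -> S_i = -2.76 + 4.39*i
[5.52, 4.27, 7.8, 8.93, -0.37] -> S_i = Random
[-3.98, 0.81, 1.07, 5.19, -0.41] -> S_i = Random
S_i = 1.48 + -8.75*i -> [1.48, -7.27, -16.02, -24.77, -33.52]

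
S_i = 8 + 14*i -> [8, 22, 36, 50, 64]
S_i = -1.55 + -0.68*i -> [-1.55, -2.23, -2.91, -3.59, -4.27]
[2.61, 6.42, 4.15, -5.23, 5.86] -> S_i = Random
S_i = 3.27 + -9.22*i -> [3.27, -5.95, -15.17, -24.39, -33.61]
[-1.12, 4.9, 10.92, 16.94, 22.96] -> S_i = -1.12 + 6.02*i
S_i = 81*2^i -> [81, 162, 324, 648, 1296]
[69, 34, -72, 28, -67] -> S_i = Random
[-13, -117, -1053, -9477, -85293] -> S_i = -13*9^i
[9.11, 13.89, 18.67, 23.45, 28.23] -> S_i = 9.11 + 4.78*i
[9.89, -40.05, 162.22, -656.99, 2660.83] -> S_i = 9.89*(-4.05)^i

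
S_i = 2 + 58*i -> [2, 60, 118, 176, 234]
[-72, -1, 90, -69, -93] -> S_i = Random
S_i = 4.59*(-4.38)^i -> [4.59, -20.1, 88.06, -385.69, 1689.31]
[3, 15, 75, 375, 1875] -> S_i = 3*5^i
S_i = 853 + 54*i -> [853, 907, 961, 1015, 1069]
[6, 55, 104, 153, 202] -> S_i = 6 + 49*i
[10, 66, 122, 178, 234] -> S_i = 10 + 56*i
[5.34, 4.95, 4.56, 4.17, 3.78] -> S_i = 5.34 + -0.39*i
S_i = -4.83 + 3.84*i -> [-4.83, -0.99, 2.85, 6.69, 10.53]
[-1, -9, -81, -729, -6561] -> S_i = -1*9^i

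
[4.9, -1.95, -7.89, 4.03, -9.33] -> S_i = Random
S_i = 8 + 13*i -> [8, 21, 34, 47, 60]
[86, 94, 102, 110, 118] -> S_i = 86 + 8*i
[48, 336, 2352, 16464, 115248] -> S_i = 48*7^i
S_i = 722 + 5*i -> [722, 727, 732, 737, 742]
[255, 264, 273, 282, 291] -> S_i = 255 + 9*i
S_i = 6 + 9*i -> [6, 15, 24, 33, 42]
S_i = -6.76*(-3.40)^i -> [-6.76, 22.98, -78.15, 265.7, -903.36]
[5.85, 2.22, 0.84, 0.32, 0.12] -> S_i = 5.85*0.38^i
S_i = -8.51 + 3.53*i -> [-8.51, -4.98, -1.45, 2.08, 5.61]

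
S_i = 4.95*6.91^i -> [4.95, 34.2, 236.35, 1633.2, 11285.41]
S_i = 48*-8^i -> [48, -384, 3072, -24576, 196608]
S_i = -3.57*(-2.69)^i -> [-3.57, 9.6, -25.83, 69.49, -186.93]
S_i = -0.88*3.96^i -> [-0.88, -3.48, -13.8, -54.65, -216.4]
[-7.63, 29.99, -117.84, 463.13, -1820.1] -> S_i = -7.63*(-3.93)^i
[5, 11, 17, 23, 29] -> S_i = 5 + 6*i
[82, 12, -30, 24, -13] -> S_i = Random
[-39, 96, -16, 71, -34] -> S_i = Random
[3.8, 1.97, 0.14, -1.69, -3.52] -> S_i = 3.80 + -1.83*i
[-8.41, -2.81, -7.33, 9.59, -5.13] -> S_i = Random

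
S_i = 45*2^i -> [45, 90, 180, 360, 720]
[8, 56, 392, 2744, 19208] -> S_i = 8*7^i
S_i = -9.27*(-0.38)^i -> [-9.27, 3.52, -1.34, 0.51, -0.19]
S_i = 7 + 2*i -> [7, 9, 11, 13, 15]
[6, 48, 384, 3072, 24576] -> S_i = 6*8^i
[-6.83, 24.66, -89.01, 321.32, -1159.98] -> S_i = -6.83*(-3.61)^i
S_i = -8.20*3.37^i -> [-8.2, -27.63, -93.13, -313.84, -1057.63]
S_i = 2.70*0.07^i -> [2.7, 0.19, 0.01, 0.0, 0.0]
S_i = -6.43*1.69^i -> [-6.43, -10.87, -18.36, -31.04, -52.45]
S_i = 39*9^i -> [39, 351, 3159, 28431, 255879]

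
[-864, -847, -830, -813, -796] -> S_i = -864 + 17*i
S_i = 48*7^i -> [48, 336, 2352, 16464, 115248]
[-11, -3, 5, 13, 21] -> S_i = -11 + 8*i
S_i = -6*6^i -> [-6, -36, -216, -1296, -7776]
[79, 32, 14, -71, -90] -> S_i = Random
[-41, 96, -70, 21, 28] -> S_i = Random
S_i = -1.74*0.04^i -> [-1.74, -0.07, -0.0, -0.0, -0.0]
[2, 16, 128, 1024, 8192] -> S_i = 2*8^i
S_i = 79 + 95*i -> [79, 174, 269, 364, 459]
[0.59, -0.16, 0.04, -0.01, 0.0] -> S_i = 0.59*(-0.27)^i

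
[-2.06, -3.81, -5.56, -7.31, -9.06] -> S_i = -2.06 + -1.75*i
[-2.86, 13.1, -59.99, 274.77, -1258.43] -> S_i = -2.86*(-4.58)^i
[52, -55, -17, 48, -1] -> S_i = Random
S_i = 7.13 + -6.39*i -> [7.13, 0.74, -5.65, -12.04, -18.43]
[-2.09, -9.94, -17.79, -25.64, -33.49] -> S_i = -2.09 + -7.85*i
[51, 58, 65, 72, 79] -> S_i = 51 + 7*i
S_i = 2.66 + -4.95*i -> [2.66, -2.29, -7.24, -12.19, -17.14]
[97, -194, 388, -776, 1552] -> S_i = 97*-2^i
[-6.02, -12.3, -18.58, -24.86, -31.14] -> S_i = -6.02 + -6.28*i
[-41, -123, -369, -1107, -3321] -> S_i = -41*3^i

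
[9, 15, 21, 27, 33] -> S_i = 9 + 6*i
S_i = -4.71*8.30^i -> [-4.71, -39.09, -324.47, -2693.12, -22352.87]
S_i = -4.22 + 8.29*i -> [-4.22, 4.07, 12.36, 20.65, 28.94]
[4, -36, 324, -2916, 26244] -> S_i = 4*-9^i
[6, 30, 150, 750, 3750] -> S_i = 6*5^i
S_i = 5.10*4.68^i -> [5.1, 23.87, 111.7, 522.77, 2446.55]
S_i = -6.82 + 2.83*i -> [-6.82, -3.99, -1.16, 1.67, 4.5]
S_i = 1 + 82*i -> [1, 83, 165, 247, 329]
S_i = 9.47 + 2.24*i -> [9.47, 11.71, 13.95, 16.19, 18.43]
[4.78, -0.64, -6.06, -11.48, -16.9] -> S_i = 4.78 + -5.42*i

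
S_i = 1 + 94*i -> [1, 95, 189, 283, 377]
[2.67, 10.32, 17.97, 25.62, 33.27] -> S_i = 2.67 + 7.65*i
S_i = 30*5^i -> [30, 150, 750, 3750, 18750]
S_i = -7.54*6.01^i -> [-7.54, -45.32, -272.35, -1636.8, -9837.15]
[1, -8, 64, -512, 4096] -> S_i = 1*-8^i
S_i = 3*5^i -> [3, 15, 75, 375, 1875]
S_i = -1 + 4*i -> [-1, 3, 7, 11, 15]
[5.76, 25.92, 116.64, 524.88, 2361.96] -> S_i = 5.76*4.50^i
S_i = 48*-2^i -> [48, -96, 192, -384, 768]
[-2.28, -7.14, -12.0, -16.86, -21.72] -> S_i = -2.28 + -4.86*i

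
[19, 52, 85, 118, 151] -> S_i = 19 + 33*i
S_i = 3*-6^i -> [3, -18, 108, -648, 3888]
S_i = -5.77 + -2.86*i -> [-5.77, -8.63, -11.49, -14.35, -17.21]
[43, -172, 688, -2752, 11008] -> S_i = 43*-4^i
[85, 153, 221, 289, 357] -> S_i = 85 + 68*i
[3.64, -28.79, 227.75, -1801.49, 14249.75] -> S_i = 3.64*(-7.91)^i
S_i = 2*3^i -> [2, 6, 18, 54, 162]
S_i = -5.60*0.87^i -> [-5.6, -4.87, -4.24, -3.69, -3.21]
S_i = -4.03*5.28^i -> [-4.03, -21.28, -112.35, -593.21, -3132.14]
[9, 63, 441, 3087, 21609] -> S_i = 9*7^i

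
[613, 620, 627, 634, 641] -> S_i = 613 + 7*i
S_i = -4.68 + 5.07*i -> [-4.68, 0.39, 5.46, 10.53, 15.6]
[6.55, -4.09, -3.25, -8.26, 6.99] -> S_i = Random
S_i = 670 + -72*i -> [670, 598, 526, 454, 382]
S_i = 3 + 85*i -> [3, 88, 173, 258, 343]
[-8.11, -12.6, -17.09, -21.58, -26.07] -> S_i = -8.11 + -4.49*i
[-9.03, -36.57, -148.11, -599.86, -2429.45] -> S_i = -9.03*4.05^i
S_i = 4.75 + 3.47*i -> [4.75, 8.22, 11.69, 15.16, 18.63]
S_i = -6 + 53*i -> [-6, 47, 100, 153, 206]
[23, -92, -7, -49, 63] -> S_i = Random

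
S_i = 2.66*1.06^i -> [2.66, 2.82, 2.99, 3.17, 3.36]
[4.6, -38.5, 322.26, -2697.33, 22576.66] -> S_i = 4.60*(-8.37)^i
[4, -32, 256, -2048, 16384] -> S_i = 4*-8^i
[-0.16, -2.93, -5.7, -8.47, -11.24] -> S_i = -0.16 + -2.77*i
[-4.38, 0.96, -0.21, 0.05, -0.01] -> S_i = -4.38*(-0.22)^i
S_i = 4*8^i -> [4, 32, 256, 2048, 16384]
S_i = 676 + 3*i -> [676, 679, 682, 685, 688]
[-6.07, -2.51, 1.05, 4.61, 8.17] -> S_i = -6.07 + 3.56*i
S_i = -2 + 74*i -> [-2, 72, 146, 220, 294]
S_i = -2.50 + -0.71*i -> [-2.5, -3.21, -3.92, -4.63, -5.34]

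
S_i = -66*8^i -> [-66, -528, -4224, -33792, -270336]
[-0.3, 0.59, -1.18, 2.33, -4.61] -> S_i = -0.30*(-1.98)^i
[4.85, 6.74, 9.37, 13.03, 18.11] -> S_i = 4.85*1.39^i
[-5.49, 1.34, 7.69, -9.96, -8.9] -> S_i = Random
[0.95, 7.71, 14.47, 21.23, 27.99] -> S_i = 0.95 + 6.76*i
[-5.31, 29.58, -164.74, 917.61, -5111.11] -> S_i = -5.31*(-5.57)^i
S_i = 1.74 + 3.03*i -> [1.74, 4.77, 7.8, 10.83, 13.86]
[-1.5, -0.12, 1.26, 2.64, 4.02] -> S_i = -1.50 + 1.38*i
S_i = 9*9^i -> [9, 81, 729, 6561, 59049]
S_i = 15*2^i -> [15, 30, 60, 120, 240]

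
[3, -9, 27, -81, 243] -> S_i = 3*-3^i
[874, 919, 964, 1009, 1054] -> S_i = 874 + 45*i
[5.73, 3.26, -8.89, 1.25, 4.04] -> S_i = Random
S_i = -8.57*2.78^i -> [-8.57, -23.82, -66.23, -184.13, -511.87]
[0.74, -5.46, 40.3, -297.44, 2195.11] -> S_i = 0.74*(-7.38)^i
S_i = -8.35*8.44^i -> [-8.35, -70.47, -594.8, -5020.12, -42369.79]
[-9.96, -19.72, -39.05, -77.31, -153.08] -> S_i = -9.96*1.98^i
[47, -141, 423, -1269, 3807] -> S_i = 47*-3^i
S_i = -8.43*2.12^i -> [-8.43, -17.87, -37.89, -80.32, -170.28]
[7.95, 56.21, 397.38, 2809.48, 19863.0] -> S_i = 7.95*7.07^i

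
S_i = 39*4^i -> [39, 156, 624, 2496, 9984]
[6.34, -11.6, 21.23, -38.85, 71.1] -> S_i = 6.34*(-1.83)^i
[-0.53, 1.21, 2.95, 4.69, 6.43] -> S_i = -0.53 + 1.74*i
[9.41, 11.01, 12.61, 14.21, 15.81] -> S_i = 9.41 + 1.60*i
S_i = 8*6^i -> [8, 48, 288, 1728, 10368]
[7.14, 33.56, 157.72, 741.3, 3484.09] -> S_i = 7.14*4.70^i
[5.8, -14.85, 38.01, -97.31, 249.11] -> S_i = 5.80*(-2.56)^i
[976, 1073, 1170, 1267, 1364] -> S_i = 976 + 97*i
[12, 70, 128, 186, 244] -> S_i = 12 + 58*i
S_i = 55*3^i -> [55, 165, 495, 1485, 4455]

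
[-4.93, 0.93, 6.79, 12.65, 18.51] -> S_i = -4.93 + 5.86*i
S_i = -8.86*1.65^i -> [-8.86, -14.62, -24.12, -39.8, -65.67]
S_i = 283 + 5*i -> [283, 288, 293, 298, 303]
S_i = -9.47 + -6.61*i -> [-9.47, -16.08, -22.69, -29.3, -35.91]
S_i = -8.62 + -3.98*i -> [-8.62, -12.6, -16.58, -20.56, -24.54]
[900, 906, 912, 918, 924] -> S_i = 900 + 6*i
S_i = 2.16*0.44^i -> [2.16, 0.95, 0.42, 0.18, 0.08]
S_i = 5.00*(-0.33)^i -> [5.0, -1.65, 0.54, -0.18, 0.06]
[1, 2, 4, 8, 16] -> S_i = 1*2^i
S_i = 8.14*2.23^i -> [8.14, 18.15, 40.48, 90.27, 201.3]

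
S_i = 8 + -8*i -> [8, 0, -8, -16, -24]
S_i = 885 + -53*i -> [885, 832, 779, 726, 673]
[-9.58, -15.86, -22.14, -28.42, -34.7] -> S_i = -9.58 + -6.28*i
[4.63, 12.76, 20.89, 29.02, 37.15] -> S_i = 4.63 + 8.13*i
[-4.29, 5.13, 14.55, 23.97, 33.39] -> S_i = -4.29 + 9.42*i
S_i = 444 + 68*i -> [444, 512, 580, 648, 716]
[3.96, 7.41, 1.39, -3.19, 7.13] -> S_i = Random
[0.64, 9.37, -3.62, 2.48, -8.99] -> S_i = Random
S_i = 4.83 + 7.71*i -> [4.83, 12.54, 20.25, 27.96, 35.67]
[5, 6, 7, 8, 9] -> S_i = 5 + 1*i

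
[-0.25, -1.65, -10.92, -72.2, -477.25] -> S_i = -0.25*6.61^i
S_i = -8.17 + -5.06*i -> [-8.17, -13.23, -18.29, -23.35, -28.41]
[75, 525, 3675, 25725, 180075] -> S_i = 75*7^i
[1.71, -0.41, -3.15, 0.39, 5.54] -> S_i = Random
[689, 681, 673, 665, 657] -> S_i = 689 + -8*i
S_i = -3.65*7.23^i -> [-3.65, -26.39, -190.8, -1379.46, -9973.46]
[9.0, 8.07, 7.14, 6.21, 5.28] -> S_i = 9.00 + -0.93*i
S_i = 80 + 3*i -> [80, 83, 86, 89, 92]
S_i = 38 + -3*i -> [38, 35, 32, 29, 26]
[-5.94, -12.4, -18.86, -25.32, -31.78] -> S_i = -5.94 + -6.46*i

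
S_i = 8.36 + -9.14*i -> [8.36, -0.78, -9.92, -19.06, -28.2]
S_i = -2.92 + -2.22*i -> [-2.92, -5.14, -7.36, -9.58, -11.8]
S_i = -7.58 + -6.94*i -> [-7.58, -14.52, -21.46, -28.4, -35.34]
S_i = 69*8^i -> [69, 552, 4416, 35328, 282624]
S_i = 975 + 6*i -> [975, 981, 987, 993, 999]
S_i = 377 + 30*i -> [377, 407, 437, 467, 497]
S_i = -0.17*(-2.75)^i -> [-0.17, 0.47, -1.29, 3.54, -9.72]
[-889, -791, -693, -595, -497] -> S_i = -889 + 98*i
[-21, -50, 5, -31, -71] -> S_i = Random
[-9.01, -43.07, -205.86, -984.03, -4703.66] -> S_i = -9.01*4.78^i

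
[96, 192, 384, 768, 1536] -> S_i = 96*2^i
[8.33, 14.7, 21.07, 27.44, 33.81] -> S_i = 8.33 + 6.37*i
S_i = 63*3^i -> [63, 189, 567, 1701, 5103]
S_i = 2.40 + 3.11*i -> [2.4, 5.51, 8.62, 11.73, 14.84]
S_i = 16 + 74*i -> [16, 90, 164, 238, 312]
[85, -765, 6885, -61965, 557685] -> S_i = 85*-9^i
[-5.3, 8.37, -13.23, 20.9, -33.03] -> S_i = -5.30*(-1.58)^i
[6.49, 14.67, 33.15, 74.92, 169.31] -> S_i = 6.49*2.26^i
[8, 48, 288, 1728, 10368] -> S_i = 8*6^i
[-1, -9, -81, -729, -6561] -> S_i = -1*9^i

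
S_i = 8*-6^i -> [8, -48, 288, -1728, 10368]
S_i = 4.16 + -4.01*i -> [4.16, 0.15, -3.86, -7.87, -11.88]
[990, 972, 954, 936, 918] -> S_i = 990 + -18*i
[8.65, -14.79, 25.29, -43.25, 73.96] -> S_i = 8.65*(-1.71)^i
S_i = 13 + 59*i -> [13, 72, 131, 190, 249]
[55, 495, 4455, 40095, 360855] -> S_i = 55*9^i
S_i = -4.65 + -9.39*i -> [-4.65, -14.04, -23.43, -32.82, -42.21]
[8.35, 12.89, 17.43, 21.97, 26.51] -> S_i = 8.35 + 4.54*i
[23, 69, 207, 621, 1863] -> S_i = 23*3^i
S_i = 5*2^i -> [5, 10, 20, 40, 80]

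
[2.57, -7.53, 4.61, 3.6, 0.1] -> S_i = Random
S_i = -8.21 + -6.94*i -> [-8.21, -15.15, -22.09, -29.03, -35.97]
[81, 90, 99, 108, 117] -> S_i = 81 + 9*i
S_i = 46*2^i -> [46, 92, 184, 368, 736]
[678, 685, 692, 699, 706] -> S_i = 678 + 7*i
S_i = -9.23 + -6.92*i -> [-9.23, -16.15, -23.07, -29.99, -36.91]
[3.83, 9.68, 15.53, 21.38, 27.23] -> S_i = 3.83 + 5.85*i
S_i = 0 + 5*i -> [0, 5, 10, 15, 20]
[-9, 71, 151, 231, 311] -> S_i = -9 + 80*i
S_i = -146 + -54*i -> [-146, -200, -254, -308, -362]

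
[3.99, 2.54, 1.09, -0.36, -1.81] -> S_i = 3.99 + -1.45*i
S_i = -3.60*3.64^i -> [-3.6, -13.1, -47.7, -173.62, -631.99]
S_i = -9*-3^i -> [-9, 27, -81, 243, -729]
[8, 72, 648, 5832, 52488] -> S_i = 8*9^i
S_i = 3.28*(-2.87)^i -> [3.28, -9.41, 27.02, -77.54, 222.54]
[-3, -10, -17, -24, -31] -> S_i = -3 + -7*i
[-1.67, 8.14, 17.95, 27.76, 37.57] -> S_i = -1.67 + 9.81*i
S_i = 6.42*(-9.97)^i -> [6.42, -64.01, 638.15, -6362.39, 63433.06]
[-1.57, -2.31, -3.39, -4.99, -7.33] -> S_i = -1.57*1.47^i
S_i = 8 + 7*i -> [8, 15, 22, 29, 36]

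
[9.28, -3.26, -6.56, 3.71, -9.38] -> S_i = Random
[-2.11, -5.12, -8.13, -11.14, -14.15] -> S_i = -2.11 + -3.01*i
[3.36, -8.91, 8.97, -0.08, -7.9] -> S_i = Random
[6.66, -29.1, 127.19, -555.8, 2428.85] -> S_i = 6.66*(-4.37)^i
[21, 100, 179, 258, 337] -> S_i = 21 + 79*i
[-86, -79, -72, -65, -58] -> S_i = -86 + 7*i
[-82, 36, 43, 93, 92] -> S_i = Random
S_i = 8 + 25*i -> [8, 33, 58, 83, 108]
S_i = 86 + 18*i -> [86, 104, 122, 140, 158]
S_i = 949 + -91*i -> [949, 858, 767, 676, 585]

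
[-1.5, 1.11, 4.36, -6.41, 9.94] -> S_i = Random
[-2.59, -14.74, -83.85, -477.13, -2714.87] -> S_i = -2.59*5.69^i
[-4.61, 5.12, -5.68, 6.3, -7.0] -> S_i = -4.61*(-1.11)^i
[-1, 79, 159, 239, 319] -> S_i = -1 + 80*i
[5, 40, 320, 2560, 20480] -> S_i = 5*8^i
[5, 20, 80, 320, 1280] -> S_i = 5*4^i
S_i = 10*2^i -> [10, 20, 40, 80, 160]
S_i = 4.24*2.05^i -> [4.24, 8.69, 17.82, 36.53, 74.88]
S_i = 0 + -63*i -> [0, -63, -126, -189, -252]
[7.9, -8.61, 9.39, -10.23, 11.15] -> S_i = 7.90*(-1.09)^i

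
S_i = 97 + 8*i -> [97, 105, 113, 121, 129]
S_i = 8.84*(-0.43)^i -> [8.84, -3.8, 1.63, -0.7, 0.3]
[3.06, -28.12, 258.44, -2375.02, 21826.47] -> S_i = 3.06*(-9.19)^i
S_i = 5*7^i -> [5, 35, 245, 1715, 12005]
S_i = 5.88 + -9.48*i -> [5.88, -3.6, -13.08, -22.56, -32.04]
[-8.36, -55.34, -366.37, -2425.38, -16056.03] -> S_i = -8.36*6.62^i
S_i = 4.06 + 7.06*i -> [4.06, 11.12, 18.18, 25.24, 32.3]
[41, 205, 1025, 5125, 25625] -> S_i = 41*5^i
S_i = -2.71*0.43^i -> [-2.71, -1.17, -0.5, -0.22, -0.09]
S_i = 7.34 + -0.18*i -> [7.34, 7.16, 6.98, 6.8, 6.62]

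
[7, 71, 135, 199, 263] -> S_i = 7 + 64*i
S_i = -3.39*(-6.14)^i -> [-3.39, 20.81, -127.8, 784.7, -4818.07]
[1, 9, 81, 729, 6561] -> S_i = 1*9^i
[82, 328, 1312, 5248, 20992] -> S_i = 82*4^i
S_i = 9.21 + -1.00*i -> [9.21, 8.21, 7.21, 6.21, 5.21]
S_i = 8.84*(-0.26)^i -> [8.84, -2.3, 0.6, -0.16, 0.04]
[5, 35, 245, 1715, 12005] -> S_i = 5*7^i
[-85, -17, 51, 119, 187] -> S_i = -85 + 68*i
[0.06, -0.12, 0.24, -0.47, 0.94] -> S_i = 0.06*(-1.99)^i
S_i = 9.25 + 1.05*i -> [9.25, 10.3, 11.35, 12.4, 13.45]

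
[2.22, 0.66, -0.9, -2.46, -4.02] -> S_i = 2.22 + -1.56*i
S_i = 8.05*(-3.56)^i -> [8.05, -28.66, 102.02, -363.2, 1292.99]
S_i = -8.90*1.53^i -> [-8.9, -13.62, -20.83, -31.88, -48.77]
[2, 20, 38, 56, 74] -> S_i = 2 + 18*i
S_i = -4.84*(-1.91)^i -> [-4.84, 9.24, -17.66, 33.72, -64.41]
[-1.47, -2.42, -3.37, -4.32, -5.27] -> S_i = -1.47 + -0.95*i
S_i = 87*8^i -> [87, 696, 5568, 44544, 356352]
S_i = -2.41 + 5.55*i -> [-2.41, 3.14, 8.69, 14.24, 19.79]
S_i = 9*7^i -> [9, 63, 441, 3087, 21609]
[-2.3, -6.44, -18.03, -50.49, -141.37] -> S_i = -2.30*2.80^i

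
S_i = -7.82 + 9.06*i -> [-7.82, 1.24, 10.3, 19.36, 28.42]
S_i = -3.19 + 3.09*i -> [-3.19, -0.1, 2.99, 6.08, 9.17]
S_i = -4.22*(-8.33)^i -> [-4.22, 35.15, -292.82, 2439.2, -20318.54]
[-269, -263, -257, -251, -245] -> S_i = -269 + 6*i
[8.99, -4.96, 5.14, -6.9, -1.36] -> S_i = Random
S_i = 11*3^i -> [11, 33, 99, 297, 891]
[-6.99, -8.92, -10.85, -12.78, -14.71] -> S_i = -6.99 + -1.93*i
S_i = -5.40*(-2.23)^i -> [-5.4, 12.04, -26.85, 59.88, -133.54]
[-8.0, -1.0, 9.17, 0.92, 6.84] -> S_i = Random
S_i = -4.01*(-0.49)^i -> [-4.01, 1.96, -0.96, 0.47, -0.23]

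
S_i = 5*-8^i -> [5, -40, 320, -2560, 20480]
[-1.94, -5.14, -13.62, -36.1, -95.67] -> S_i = -1.94*2.65^i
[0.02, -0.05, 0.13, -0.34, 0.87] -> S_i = 0.02*(-2.57)^i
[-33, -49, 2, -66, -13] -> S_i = Random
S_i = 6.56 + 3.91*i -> [6.56, 10.47, 14.38, 18.29, 22.2]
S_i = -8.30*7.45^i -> [-8.3, -61.84, -460.67, -3432.0, -25568.38]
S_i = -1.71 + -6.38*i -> [-1.71, -8.09, -14.47, -20.85, -27.23]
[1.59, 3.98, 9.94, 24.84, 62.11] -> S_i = 1.59*2.50^i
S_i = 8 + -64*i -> [8, -56, -120, -184, -248]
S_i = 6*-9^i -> [6, -54, 486, -4374, 39366]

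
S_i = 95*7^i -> [95, 665, 4655, 32585, 228095]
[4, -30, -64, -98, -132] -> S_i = 4 + -34*i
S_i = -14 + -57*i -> [-14, -71, -128, -185, -242]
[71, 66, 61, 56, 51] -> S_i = 71 + -5*i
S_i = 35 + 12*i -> [35, 47, 59, 71, 83]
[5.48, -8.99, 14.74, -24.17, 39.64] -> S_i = 5.48*(-1.64)^i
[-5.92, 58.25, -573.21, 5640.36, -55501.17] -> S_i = -5.92*(-9.84)^i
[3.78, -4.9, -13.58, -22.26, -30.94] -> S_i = 3.78 + -8.68*i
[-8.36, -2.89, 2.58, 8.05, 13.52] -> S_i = -8.36 + 5.47*i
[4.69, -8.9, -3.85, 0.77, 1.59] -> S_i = Random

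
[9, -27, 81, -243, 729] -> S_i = 9*-3^i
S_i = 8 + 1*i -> [8, 9, 10, 11, 12]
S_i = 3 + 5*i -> [3, 8, 13, 18, 23]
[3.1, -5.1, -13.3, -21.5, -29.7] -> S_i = 3.10 + -8.20*i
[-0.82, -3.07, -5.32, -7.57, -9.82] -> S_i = -0.82 + -2.25*i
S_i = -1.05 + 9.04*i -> [-1.05, 7.99, 17.03, 26.07, 35.11]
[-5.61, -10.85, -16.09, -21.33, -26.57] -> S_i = -5.61 + -5.24*i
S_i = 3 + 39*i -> [3, 42, 81, 120, 159]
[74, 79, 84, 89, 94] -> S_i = 74 + 5*i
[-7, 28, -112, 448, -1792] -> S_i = -7*-4^i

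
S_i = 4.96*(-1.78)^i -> [4.96, -8.83, 15.72, -27.97, 49.79]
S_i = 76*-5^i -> [76, -380, 1900, -9500, 47500]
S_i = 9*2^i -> [9, 18, 36, 72, 144]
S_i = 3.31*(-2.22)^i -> [3.31, -7.35, 16.31, -36.21, 80.4]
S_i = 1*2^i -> [1, 2, 4, 8, 16]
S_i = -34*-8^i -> [-34, 272, -2176, 17408, -139264]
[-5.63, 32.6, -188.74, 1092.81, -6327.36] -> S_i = -5.63*(-5.79)^i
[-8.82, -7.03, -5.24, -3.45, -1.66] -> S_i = -8.82 + 1.79*i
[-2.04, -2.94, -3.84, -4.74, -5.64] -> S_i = -2.04 + -0.90*i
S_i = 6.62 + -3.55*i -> [6.62, 3.07, -0.48, -4.03, -7.58]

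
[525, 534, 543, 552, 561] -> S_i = 525 + 9*i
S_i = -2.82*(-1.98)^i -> [-2.82, 5.58, -11.06, 21.89, -43.34]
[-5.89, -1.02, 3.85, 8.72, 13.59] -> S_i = -5.89 + 4.87*i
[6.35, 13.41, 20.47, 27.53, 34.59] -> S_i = 6.35 + 7.06*i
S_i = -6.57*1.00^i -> [-6.57, -6.57, -6.57, -6.57, -6.57]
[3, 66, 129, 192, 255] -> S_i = 3 + 63*i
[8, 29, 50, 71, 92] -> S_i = 8 + 21*i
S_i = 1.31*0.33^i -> [1.31, 0.43, 0.14, 0.05, 0.02]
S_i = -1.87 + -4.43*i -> [-1.87, -6.3, -10.73, -15.16, -19.59]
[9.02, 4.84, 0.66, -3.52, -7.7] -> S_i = 9.02 + -4.18*i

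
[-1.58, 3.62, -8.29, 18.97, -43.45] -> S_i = -1.58*(-2.29)^i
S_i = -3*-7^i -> [-3, 21, -147, 1029, -7203]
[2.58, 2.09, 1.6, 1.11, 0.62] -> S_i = 2.58 + -0.49*i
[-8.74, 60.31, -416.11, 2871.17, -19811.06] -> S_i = -8.74*(-6.90)^i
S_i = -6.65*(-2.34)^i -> [-6.65, 15.56, -36.41, 85.21, -199.38]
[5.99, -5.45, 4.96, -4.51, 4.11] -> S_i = 5.99*(-0.91)^i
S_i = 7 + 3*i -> [7, 10, 13, 16, 19]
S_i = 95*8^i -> [95, 760, 6080, 48640, 389120]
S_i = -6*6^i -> [-6, -36, -216, -1296, -7776]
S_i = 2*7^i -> [2, 14, 98, 686, 4802]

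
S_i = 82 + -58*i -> [82, 24, -34, -92, -150]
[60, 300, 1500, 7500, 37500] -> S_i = 60*5^i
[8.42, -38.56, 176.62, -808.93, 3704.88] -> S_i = 8.42*(-4.58)^i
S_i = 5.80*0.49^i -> [5.8, 2.84, 1.39, 0.68, 0.33]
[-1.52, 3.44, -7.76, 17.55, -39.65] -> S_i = -1.52*(-2.26)^i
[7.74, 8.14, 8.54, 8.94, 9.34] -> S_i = 7.74 + 0.40*i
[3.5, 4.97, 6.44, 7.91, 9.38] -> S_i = 3.50 + 1.47*i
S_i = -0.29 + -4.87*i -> [-0.29, -5.16, -10.03, -14.9, -19.77]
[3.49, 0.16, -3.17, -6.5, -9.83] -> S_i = 3.49 + -3.33*i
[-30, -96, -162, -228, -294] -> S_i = -30 + -66*i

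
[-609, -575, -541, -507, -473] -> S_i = -609 + 34*i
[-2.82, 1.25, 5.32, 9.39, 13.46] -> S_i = -2.82 + 4.07*i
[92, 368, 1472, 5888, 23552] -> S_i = 92*4^i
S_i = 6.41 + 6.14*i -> [6.41, 12.55, 18.69, 24.83, 30.97]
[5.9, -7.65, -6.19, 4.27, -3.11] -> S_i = Random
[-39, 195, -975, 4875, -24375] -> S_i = -39*-5^i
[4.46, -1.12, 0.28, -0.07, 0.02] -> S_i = 4.46*(-0.25)^i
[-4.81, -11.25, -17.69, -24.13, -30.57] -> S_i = -4.81 + -6.44*i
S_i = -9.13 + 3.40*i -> [-9.13, -5.73, -2.33, 1.07, 4.47]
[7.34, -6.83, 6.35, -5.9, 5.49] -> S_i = 7.34*(-0.93)^i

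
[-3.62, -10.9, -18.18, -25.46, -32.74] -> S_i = -3.62 + -7.28*i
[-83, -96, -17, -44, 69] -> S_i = Random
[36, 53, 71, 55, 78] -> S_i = Random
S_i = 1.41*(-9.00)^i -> [1.41, -12.69, 114.21, -1027.89, 9251.01]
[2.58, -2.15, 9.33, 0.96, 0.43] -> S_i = Random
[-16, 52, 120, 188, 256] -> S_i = -16 + 68*i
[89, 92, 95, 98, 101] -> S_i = 89 + 3*i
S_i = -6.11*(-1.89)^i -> [-6.11, 11.55, -21.83, 41.25, -77.96]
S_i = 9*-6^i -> [9, -54, 324, -1944, 11664]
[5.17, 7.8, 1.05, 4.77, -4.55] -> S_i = Random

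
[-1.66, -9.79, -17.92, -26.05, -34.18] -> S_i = -1.66 + -8.13*i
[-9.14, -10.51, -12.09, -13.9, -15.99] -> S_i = -9.14*1.15^i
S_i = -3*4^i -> [-3, -12, -48, -192, -768]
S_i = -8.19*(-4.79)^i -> [-8.19, 39.23, -187.91, 900.1, -4311.48]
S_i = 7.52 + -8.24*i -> [7.52, -0.72, -8.96, -17.2, -25.44]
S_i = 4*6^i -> [4, 24, 144, 864, 5184]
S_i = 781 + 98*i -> [781, 879, 977, 1075, 1173]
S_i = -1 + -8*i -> [-1, -9, -17, -25, -33]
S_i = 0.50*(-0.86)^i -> [0.5, -0.43, 0.37, -0.32, 0.27]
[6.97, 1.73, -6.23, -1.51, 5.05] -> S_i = Random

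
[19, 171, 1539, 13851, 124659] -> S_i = 19*9^i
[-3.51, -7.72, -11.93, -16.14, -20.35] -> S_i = -3.51 + -4.21*i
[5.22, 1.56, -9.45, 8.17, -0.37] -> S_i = Random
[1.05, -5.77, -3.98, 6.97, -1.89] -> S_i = Random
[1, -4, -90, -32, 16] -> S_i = Random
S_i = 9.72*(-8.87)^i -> [9.72, -86.22, 764.74, -6783.24, 60167.33]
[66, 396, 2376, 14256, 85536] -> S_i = 66*6^i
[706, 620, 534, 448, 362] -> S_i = 706 + -86*i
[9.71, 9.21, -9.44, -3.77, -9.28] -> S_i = Random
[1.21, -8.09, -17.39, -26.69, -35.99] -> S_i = 1.21 + -9.30*i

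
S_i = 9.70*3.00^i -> [9.7, 29.1, 87.3, 261.9, 785.7]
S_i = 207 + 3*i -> [207, 210, 213, 216, 219]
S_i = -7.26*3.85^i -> [-7.26, -27.95, -107.61, -414.3, -1595.07]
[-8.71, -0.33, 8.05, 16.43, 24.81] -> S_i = -8.71 + 8.38*i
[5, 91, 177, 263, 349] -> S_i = 5 + 86*i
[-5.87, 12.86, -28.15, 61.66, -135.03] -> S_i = -5.87*(-2.19)^i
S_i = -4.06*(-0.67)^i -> [-4.06, 2.72, -1.82, 1.22, -0.82]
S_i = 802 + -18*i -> [802, 784, 766, 748, 730]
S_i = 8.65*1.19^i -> [8.65, 10.29, 12.25, 14.58, 17.35]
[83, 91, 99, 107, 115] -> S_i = 83 + 8*i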